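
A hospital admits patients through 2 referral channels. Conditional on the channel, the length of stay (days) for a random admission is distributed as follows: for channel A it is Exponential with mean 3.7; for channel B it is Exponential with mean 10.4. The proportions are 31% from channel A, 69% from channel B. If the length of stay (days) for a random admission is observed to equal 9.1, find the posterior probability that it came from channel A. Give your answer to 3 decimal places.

Likelihoods f(9.1 | ·): A: 0.023103; B: 0.0400829.
Posterior ∝ prior × likelihood. Numerator for A: 0.31·0.023103 = 0.00716193.
Normalizing constant: 0.31·0.023103 + 0.69·0.0400829 = 0.0348191.
P(A | observation) = 0.00716193 / 0.0348191 = 0.20569.

0.206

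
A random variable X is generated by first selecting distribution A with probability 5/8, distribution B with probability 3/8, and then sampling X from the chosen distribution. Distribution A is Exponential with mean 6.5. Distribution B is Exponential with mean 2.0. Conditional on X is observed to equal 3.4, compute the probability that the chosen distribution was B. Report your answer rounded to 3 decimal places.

Likelihoods f(3.4 | ·): A: 0.0911837; B: 0.0913418.
Posterior ∝ prior × likelihood. Numerator for B: 0.375·0.0913418 = 0.0342532.
Normalizing constant: 0.625·0.0911837 + 0.375·0.0913418 = 0.091243.
P(B | observation) = 0.0342532 / 0.091243 = 0.375406.

0.375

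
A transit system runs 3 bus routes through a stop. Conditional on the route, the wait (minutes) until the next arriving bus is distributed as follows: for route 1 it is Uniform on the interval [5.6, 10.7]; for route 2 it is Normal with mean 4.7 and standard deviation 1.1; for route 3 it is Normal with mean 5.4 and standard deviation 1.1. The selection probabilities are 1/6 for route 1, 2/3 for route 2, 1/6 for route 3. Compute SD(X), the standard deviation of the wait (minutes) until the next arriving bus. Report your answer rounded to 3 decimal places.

Per component, 1: μ=8.15, E[X²]=68.59; 2: μ=4.7, E[X²]=23.3; 3: μ=5.4, E[X²]=30.37.
E[X] = 0.166667·8.15 + 0.666667·4.7 + 0.166667·5.4 = 5.39167.
E[X²] = 0.166667·68.59 + 0.666667·23.3 + 0.166667·30.37 = 32.0267.
Var(X) = E[X²] − (E[X])² = 32.0267 − 29.0701 = 2.9566.
SD(X) = √2.9566 = 1.71948.

1.719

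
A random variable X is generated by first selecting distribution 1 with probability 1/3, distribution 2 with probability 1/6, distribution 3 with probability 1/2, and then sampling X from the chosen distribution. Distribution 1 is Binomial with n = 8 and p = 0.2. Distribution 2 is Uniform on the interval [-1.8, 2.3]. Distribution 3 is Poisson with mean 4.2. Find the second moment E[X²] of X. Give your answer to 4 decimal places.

For each component E[X²] = Var + (mean)², giving 1: 3.84; 2: 1.46333; 3: 21.84.
Overall E[X²] = 0.333333·3.84 + 0.166667·1.46333 + 0.5·21.84 = 12.4439.

12.4439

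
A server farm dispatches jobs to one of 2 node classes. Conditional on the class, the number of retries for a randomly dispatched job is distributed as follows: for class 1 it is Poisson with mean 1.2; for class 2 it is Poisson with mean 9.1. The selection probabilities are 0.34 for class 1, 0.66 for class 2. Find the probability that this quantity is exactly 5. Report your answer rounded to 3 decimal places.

0.040

Conditional on each class, P(X = 5): 1: 0.00624556; 2: 0.0580692.
By total probability, P(X = 5) = 0.34·0.00624556 + 0.66·0.0580692 = 0.0404492.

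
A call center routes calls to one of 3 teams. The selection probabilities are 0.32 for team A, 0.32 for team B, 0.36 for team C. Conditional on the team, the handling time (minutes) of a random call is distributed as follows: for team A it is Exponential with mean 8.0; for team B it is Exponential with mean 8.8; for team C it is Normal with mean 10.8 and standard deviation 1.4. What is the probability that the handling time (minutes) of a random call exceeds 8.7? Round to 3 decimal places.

Conditional on each team, P(X > 8.7): A: 0.337058; B: 0.372084; C: 0.933193.
By total probability, P(X > 8.7) = 0.32·0.337058 + 0.32·0.372084 + 0.36·0.933193 = 0.562875.

0.563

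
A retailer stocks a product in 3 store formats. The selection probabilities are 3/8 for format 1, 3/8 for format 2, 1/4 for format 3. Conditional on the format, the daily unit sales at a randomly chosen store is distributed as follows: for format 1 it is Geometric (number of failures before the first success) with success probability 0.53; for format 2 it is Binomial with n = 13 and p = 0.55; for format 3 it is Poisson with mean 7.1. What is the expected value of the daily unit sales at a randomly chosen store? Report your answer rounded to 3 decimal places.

4.789

Component means — 1: 0.886792; 2: 7.15; 3: 7.1.
E[X] = 0.375·0.886792 + 0.375·7.15 + 0.25·7.1 = 4.7888.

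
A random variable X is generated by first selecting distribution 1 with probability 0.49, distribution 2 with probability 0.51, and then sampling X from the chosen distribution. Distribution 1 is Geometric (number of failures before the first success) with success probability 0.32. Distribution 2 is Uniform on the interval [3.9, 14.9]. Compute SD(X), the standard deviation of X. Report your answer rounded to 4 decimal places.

4.6500

Per component, 1: μ=2.125, E[X²]=11.1562; 2: μ=9.4, E[X²]=98.4433.
E[X] = 0.49·2.125 + 0.51·9.4 = 5.83525.
E[X²] = 0.49·11.1562 + 0.51·98.4433 = 55.6727.
Var(X) = E[X²] − (E[X])² = 55.6727 − 34.0501 = 21.6225.
SD(X) = √21.6225 = 4.65.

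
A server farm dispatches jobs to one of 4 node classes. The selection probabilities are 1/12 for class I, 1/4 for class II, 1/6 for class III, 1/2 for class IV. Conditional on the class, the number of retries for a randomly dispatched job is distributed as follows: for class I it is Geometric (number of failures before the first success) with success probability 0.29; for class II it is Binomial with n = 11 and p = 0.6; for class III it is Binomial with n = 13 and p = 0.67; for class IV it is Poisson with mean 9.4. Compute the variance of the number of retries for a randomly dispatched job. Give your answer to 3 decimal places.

Per component, I: μ=2.44828, E[X²]=14.4364; II: μ=6.6, E[X²]=46.2; III: μ=8.71, E[X²]=78.7384; IV: μ=9.4, E[X²]=97.76.
E[X] = 0.0833333·2.44828 + 0.25·6.6 + 0.166667·8.71 + 0.5·9.4 = 8.00569.
E[X²] = 0.0833333·14.4364 + 0.25·46.2 + 0.166667·78.7384 + 0.5·97.76 = 74.7561.
Var(X) = E[X²] − (E[X])² = 74.7561 − 64.0911 = 10.665.

10.665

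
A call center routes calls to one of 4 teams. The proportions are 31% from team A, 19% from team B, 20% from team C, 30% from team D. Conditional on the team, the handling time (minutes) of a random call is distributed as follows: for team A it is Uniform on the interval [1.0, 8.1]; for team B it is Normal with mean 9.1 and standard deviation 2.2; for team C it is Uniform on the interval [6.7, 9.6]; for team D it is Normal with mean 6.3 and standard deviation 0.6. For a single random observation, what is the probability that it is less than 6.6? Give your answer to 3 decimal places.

Conditional on each team, P(X < 6.6): A: 0.788732; B: 0.127902; C: 0; D: 0.691462.
By total probability, P(X < 6.6) = 0.31·0.788732 + 0.19·0.127902 + 0.2·0 + 0.3·0.691462 = 0.476247.

0.476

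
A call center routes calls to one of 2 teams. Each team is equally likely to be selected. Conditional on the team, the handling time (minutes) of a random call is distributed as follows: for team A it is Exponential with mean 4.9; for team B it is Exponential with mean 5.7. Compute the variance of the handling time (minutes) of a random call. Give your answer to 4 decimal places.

28.4100

Per component, A: μ=4.9, E[X²]=48.02; B: μ=5.7, E[X²]=64.98.
E[X] = 0.5·4.9 + 0.5·5.7 = 5.3.
E[X²] = 0.5·48.02 + 0.5·64.98 = 56.5.
Var(X) = E[X²] − (E[X])² = 56.5 − 28.09 = 28.41.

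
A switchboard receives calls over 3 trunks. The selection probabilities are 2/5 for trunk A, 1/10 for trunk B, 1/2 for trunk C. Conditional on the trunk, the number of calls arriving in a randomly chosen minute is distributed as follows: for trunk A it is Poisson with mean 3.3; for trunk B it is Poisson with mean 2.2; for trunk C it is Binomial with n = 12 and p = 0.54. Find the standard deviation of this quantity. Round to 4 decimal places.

2.4530

Per component, A: μ=3.3, E[X²]=14.19; B: μ=2.2, E[X²]=7.04; C: μ=6.48, E[X²]=44.9712.
E[X] = 0.4·3.3 + 0.1·2.2 + 0.5·6.48 = 4.78.
E[X²] = 0.4·14.19 + 0.1·7.04 + 0.5·44.9712 = 28.8656.
Var(X) = E[X²] − (E[X])² = 28.8656 − 22.8484 = 6.0172.
SD(X) = √6.0172 = 2.453.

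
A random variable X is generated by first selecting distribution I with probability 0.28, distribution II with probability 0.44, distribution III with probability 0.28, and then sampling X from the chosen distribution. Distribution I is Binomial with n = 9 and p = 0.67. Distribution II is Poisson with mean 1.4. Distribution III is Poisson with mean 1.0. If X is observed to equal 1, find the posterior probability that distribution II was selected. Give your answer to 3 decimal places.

0.595

Likelihoods P(X=1 | ·): I: 0.000848064; II: 0.345236; III: 0.367879.
Posterior ∝ prior × likelihood. Numerator for II: 0.44·0.345236 = 0.151904.
Normalizing constant: 0.28·0.000848064 + 0.44·0.345236 + 0.28·0.367879 = 0.255147.
P(II | observation) = 0.151904 / 0.255147 = 0.595357.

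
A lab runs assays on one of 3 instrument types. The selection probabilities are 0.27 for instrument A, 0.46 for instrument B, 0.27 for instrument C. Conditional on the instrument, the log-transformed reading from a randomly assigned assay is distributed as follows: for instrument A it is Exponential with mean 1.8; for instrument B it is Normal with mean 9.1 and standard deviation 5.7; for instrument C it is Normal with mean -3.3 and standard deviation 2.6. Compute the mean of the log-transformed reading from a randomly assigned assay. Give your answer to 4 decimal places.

3.7810

Component means — A: 1.8; B: 9.1; C: -3.3.
E[X] = 0.27·1.8 + 0.46·9.1 + 0.27·-3.3 = 3.781.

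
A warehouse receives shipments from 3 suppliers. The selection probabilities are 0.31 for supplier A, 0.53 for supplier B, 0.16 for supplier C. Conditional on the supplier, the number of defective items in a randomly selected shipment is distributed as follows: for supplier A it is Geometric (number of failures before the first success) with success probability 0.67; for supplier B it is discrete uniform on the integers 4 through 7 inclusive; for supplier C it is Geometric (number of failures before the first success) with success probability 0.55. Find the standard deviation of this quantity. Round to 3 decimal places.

Per component, A: μ=0.492537, E[X²]=0.977723; B: μ=5.5, E[X²]=31.5; C: μ=0.818182, E[X²]=2.15702.
E[X] = 0.31·0.492537 + 0.53·5.5 + 0.16·0.818182 = 3.1986.
E[X²] = 0.31·0.977723 + 0.53·31.5 + 0.16·2.15702 = 17.3432.
Var(X) = E[X²] − (E[X])² = 17.3432 − 10.231 = 7.1122.
SD(X) = √7.1122 = 2.66687.

2.667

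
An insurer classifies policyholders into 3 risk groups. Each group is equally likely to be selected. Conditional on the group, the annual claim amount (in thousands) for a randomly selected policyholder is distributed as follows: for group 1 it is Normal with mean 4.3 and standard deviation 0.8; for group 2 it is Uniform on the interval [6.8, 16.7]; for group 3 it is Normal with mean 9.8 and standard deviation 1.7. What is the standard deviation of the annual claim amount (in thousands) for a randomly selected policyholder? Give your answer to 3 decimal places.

3.722

Per component, 1: μ=4.3, E[X²]=19.13; 2: μ=11.75, E[X²]=146.23; 3: μ=9.8, E[X²]=98.93.
E[X] = 0.333333·4.3 + 0.333333·11.75 + 0.333333·9.8 = 8.61667.
E[X²] = 0.333333·19.13 + 0.333333·146.23 + 0.333333·98.93 = 88.0967.
Var(X) = E[X²] − (E[X])² = 88.0967 − 74.2469 = 13.8497.
SD(X) = √13.8497 = 3.72152.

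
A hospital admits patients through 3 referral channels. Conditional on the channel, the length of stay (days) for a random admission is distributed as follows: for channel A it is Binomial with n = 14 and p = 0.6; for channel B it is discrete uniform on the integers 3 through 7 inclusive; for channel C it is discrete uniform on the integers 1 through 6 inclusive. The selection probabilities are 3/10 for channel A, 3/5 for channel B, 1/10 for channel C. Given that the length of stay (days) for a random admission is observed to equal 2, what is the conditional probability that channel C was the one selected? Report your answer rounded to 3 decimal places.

Likelihoods P(X=2 | ·): A: 0.000549622; B: 0; C: 0.166667.
Posterior ∝ prior × likelihood. Numerator for C: 0.1·0.166667 = 0.0166667.
Normalizing constant: 0.3·0.000549622 + 0.6·0 + 0.1·0.166667 = 0.0168316.
P(C | observation) = 0.0166667 / 0.0168316 = 0.990204.

0.990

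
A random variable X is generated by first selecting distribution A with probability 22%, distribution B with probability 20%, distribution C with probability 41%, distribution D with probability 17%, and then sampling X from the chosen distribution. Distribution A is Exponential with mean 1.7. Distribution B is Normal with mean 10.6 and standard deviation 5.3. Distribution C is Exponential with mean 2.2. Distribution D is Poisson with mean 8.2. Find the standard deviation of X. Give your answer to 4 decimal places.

4.8178

Per component, A: μ=1.7, E[X²]=5.78; B: μ=10.6, E[X²]=140.45; C: μ=2.2, E[X²]=9.68; D: μ=8.2, E[X²]=75.44.
E[X] = 0.22·1.7 + 0.2·10.6 + 0.41·2.2 + 0.17·8.2 = 4.79.
E[X²] = 0.22·5.78 + 0.2·140.45 + 0.41·9.68 + 0.17·75.44 = 46.1552.
Var(X) = E[X²] − (E[X])² = 46.1552 − 22.9441 = 23.2111.
SD(X) = √23.2111 = 4.81779.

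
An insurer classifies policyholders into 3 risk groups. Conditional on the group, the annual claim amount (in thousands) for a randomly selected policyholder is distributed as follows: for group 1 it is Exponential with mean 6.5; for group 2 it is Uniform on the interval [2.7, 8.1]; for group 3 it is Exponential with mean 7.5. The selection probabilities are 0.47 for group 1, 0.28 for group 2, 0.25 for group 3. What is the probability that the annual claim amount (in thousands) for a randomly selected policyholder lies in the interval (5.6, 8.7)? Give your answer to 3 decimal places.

Conditional on each group, P(5.6 < X < 8.7): 1: 0.160263; 2: 0.462963; 3: 0.160458.
By total probability, P(5.6 < X < 8.7) = 0.47·0.160263 + 0.28·0.462963 + 0.25·0.160458 = 0.245068.

0.245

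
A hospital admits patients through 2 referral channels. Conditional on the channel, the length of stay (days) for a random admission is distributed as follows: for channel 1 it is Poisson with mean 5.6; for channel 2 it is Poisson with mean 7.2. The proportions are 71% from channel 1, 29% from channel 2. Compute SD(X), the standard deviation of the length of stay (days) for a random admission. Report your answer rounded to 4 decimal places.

2.5673

Per component, 1: μ=5.6, E[X²]=36.96; 2: μ=7.2, E[X²]=59.04.
E[X] = 0.71·5.6 + 0.29·7.2 = 6.064.
E[X²] = 0.71·36.96 + 0.29·59.04 = 43.3632.
Var(X) = E[X²] − (E[X])² = 43.3632 − 36.7721 = 6.5911.
SD(X) = √6.5911 = 2.56731.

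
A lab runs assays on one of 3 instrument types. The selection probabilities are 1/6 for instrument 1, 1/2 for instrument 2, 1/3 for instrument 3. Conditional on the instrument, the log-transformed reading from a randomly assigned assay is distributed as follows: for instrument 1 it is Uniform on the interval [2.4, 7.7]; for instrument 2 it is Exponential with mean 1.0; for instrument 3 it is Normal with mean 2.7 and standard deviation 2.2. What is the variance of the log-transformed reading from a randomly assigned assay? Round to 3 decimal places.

Per component, 1: μ=5.05, E[X²]=27.8433; 2: μ=1, E[X²]=2; 3: μ=2.7, E[X²]=12.13.
E[X] = 0.166667·5.05 + 0.5·1 + 0.333333·2.7 = 2.24167.
E[X²] = 0.166667·27.8433 + 0.5·2 + 0.333333·12.13 = 9.68389.
Var(X) = E[X²] − (E[X])² = 9.68389 − 5.02507 = 4.65882.

4.659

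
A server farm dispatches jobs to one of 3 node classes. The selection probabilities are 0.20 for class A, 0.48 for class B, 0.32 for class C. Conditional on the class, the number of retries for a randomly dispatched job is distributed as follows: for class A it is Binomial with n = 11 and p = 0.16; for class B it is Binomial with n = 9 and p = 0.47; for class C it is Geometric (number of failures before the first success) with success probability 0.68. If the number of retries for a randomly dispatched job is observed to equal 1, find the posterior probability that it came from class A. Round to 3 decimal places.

0.428

Likelihoods P(X=1 | ·): A: 0.307826; B: 0.0263358; C: 0.2176.
Posterior ∝ prior × likelihood. Numerator for A: 0.2·0.307826 = 0.0615652.
Normalizing constant: 0.2·0.307826 + 0.48·0.0263358 + 0.32·0.2176 = 0.143838.
P(A | observation) = 0.0615652 / 0.143838 = 0.428017.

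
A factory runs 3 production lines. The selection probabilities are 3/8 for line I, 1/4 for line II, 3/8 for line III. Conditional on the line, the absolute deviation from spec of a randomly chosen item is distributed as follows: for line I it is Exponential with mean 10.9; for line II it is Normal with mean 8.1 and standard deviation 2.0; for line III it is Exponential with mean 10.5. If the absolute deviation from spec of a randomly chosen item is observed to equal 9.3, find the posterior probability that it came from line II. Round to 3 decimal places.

Likelihoods f(9.3 | ·): I: 0.0390867; II: 0.166612; III: 0.039278.
Posterior ∝ prior × likelihood. Numerator for II: 0.25·0.166612 = 0.0416531.
Normalizing constant: 0.375·0.0390867 + 0.25·0.166612 + 0.375·0.039278 = 0.0710398.
P(II | observation) = 0.0416531 / 0.0710398 = 0.586334.

0.586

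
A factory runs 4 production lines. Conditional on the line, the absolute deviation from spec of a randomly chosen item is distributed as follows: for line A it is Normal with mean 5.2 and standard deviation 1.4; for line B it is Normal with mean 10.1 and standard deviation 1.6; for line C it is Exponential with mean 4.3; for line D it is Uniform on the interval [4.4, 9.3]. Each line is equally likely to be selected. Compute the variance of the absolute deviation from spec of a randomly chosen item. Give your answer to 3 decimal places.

11.143

Per component, A: μ=5.2, E[X²]=29; B: μ=10.1, E[X²]=104.57; C: μ=4.3, E[X²]=36.98; D: μ=6.85, E[X²]=48.9233.
E[X] = 0.25·5.2 + 0.25·10.1 + 0.25·4.3 + 0.25·6.85 = 6.6125.
E[X²] = 0.25·29 + 0.25·104.57 + 0.25·36.98 + 0.25·48.9233 = 54.8683.
Var(X) = E[X²] − (E[X])² = 54.8683 − 43.7252 = 11.1432.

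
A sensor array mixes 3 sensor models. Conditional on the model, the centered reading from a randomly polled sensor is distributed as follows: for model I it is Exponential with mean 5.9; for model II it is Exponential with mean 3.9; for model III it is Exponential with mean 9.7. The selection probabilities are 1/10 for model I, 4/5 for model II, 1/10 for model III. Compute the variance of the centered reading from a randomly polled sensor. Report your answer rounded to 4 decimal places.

Per component, I: μ=5.9, E[X²]=69.62; II: μ=3.9, E[X²]=30.42; III: μ=9.7, E[X²]=188.18.
E[X] = 0.1·5.9 + 0.8·3.9 + 0.1·9.7 = 4.68.
E[X²] = 0.1·69.62 + 0.8·30.42 + 0.1·188.18 = 50.116.
Var(X) = E[X²] − (E[X])² = 50.116 − 21.9024 = 28.2136.

28.2136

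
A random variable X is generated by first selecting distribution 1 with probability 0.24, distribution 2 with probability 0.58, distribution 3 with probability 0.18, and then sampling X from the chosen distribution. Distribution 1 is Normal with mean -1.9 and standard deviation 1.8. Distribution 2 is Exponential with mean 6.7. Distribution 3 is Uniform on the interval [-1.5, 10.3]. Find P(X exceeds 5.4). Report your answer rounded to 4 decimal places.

0.3338

Conditional on each component, P(X > 5.4): 1: 2.50076e-05; 2: 0.446654; 3: 0.415254.
By total probability, P(X > 5.4) = 0.24·2.50076e-05 + 0.58·0.446654 + 0.18·0.415254 = 0.333811.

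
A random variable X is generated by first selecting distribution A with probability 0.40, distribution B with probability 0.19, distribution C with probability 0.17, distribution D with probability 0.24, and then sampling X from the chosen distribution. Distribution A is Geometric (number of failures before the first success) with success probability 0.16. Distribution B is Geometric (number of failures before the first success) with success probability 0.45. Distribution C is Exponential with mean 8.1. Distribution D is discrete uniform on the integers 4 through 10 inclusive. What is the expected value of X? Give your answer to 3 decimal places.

Component means — A: 5.25; B: 1.22222; C: 8.1; D: 7.
E[X] = 0.4·5.25 + 0.19·1.22222 + 0.17·8.1 + 0.24·7 = 5.38922.

5.389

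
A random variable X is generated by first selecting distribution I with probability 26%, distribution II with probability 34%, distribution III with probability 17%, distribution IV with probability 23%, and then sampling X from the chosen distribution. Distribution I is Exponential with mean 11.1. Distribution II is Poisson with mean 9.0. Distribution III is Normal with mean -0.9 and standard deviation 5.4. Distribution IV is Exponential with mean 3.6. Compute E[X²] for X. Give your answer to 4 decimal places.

105.7257

For each component E[X²] = Var + (mean)², giving I: 246.42; II: 90; III: 29.97; IV: 25.92.
Overall E[X²] = 0.26·246.42 + 0.34·90 + 0.17·29.97 + 0.23·25.92 = 105.726.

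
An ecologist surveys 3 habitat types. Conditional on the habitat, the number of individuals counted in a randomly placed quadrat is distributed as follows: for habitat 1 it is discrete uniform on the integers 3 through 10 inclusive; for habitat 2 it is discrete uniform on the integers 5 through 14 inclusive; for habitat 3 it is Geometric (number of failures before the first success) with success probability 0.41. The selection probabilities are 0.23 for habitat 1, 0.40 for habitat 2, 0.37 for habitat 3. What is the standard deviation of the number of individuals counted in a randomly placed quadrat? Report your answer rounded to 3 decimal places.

Per component, 1: μ=6.5, E[X²]=47.5; 2: μ=9.5, E[X²]=98.5; 3: μ=1.43902, E[X²]=5.58061.
E[X] = 0.23·6.5 + 0.4·9.5 + 0.37·1.43902 = 5.82744.
E[X²] = 0.23·47.5 + 0.4·98.5 + 0.37·5.58061 = 52.3898.
Var(X) = E[X²] − (E[X])² = 52.3898 − 33.959 = 18.4308.
SD(X) = √18.4308 = 4.29311.

4.293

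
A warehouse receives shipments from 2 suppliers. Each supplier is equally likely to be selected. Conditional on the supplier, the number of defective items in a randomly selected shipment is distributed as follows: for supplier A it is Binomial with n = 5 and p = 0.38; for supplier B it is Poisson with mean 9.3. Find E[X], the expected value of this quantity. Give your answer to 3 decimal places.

Component means — A: 1.9; B: 9.3.
E[X] = 0.5·1.9 + 0.5·9.3 = 5.6.

5.600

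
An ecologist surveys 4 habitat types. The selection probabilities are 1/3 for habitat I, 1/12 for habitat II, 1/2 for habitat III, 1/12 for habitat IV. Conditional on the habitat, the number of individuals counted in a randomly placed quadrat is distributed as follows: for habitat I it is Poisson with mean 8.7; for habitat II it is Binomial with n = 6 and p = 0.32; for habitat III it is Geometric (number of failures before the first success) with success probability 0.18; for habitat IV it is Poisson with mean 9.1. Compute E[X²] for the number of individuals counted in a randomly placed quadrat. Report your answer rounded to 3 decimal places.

59.236

For each component E[X²] = Var + (mean)², giving I: 84.39; II: 4.992; III: 46.0617; IV: 91.91.
Overall E[X²] = 0.333333·84.39 + 0.0833333·4.992 + 0.5·46.0617 + 0.0833333·91.91 = 59.236.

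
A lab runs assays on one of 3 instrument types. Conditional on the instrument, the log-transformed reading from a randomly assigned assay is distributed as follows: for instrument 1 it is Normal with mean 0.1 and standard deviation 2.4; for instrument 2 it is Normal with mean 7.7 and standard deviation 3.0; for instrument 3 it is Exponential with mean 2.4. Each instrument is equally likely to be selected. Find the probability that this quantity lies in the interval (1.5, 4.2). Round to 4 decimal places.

Conditional on each instrument, P(1.5 < X < 4.2): 1: 0.236047; 2: 0.10229; 3: 0.361487.
By total probability, P(1.5 < X < 4.2) = 0.333333·0.236047 + 0.333333·0.10229 + 0.333333·0.361487 = 0.233275.

0.2333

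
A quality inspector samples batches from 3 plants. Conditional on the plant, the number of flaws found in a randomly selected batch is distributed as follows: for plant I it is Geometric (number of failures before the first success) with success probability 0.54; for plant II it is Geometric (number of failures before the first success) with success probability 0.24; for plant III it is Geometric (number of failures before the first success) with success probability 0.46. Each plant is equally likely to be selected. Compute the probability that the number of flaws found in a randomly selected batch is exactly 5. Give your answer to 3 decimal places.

0.031

Conditional on each plant, P(X = 5): I: 0.011122; II: 0.0608526; III: 0.0211216.
By total probability, P(X = 5) = 0.333333·0.011122 + 0.333333·0.0608526 + 0.333333·0.0211216 = 0.0310321.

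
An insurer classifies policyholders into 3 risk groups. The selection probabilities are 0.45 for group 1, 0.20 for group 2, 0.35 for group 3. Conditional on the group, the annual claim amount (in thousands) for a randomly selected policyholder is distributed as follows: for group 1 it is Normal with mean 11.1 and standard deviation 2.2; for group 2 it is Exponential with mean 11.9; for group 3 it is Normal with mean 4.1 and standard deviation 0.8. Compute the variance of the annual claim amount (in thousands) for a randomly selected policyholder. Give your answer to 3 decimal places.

Per component, 1: μ=11.1, E[X²]=128.05; 2: μ=11.9, E[X²]=283.22; 3: μ=4.1, E[X²]=17.45.
E[X] = 0.45·11.1 + 0.2·11.9 + 0.35·4.1 = 8.81.
E[X²] = 0.45·128.05 + 0.2·283.22 + 0.35·17.45 = 120.374.
Var(X) = E[X²] − (E[X])² = 120.374 − 77.6161 = 42.7579.

42.758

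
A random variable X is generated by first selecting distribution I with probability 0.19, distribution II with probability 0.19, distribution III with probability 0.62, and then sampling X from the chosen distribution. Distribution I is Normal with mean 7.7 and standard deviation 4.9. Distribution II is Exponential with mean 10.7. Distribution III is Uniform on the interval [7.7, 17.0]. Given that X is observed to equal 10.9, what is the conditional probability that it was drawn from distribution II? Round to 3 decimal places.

0.075

Likelihoods f(10.9 | ·): I: 0.0657814; II: 0.0337446; III: 0.107527.
Posterior ∝ prior × likelihood. Numerator for II: 0.19·0.0337446 = 0.00641147.
Normalizing constant: 0.19·0.0657814 + 0.19·0.0337446 + 0.62·0.107527 = 0.0855766.
P(II | observation) = 0.00641147 / 0.0855766 = 0.0749208.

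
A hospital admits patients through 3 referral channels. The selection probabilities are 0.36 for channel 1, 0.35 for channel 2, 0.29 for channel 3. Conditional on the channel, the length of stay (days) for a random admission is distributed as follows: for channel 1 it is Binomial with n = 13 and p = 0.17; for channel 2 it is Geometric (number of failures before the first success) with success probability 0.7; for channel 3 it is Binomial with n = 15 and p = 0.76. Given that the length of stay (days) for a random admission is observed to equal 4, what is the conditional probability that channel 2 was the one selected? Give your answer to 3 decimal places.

Likelihoods P(X=4 | ·): 1: 0.111636; 2: 0.00567; 3: 6.92964e-05.
Posterior ∝ prior × likelihood. Numerator for 2: 0.35·0.00567 = 0.0019845.
Normalizing constant: 0.36·0.111636 + 0.35·0.00567 + 0.29·6.92964e-05 = 0.0421936.
P(2 | observation) = 0.0019845 / 0.0421936 = 0.0470332.

0.047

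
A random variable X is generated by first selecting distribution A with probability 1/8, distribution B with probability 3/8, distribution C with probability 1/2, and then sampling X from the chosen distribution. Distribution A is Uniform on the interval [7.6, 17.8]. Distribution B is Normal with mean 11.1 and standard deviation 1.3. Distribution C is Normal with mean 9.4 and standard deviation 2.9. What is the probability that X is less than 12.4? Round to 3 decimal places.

Conditional on each component, P(X < 12.4): A: 0.470588; B: 0.841345; C: 0.849545.
By total probability, P(X < 12.4) = 0.125·0.470588 + 0.375·0.841345 + 0.5·0.849545 = 0.7991.

0.799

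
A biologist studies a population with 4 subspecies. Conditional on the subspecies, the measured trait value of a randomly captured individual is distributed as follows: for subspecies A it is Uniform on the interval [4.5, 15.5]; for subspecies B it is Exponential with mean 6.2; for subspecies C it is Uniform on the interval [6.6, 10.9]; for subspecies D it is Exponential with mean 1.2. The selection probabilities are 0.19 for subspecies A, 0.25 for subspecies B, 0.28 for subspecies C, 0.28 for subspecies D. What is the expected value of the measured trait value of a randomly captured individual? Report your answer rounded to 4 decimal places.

Component means — A: 10; B: 6.2; C: 8.75; D: 1.2.
E[X] = 0.19·10 + 0.25·6.2 + 0.28·8.75 + 0.28·1.2 = 6.236.

6.2360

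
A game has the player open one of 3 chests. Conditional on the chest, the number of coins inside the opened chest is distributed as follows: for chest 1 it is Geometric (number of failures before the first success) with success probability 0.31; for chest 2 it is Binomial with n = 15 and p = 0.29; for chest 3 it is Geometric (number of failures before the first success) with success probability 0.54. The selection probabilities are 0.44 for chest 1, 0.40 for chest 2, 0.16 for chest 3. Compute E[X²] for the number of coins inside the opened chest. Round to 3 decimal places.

14.512

For each component E[X²] = Var + (mean)², giving 1: 12.1342; 2: 22.011; 3: 2.30316.
Overall E[X²] = 0.44·12.1342 + 0.4·22.011 + 0.16·2.30316 = 14.512.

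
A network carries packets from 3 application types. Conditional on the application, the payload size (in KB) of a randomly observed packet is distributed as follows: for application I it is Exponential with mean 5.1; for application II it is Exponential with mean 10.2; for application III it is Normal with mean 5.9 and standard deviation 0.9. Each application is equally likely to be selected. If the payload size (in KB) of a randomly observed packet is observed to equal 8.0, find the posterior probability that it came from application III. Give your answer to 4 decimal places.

Likelihoods f(8.0 | ·): I: 0.0408492; II: 0.0447483; III: 0.0291354.
Posterior ∝ prior × likelihood. Numerator for III: 0.333333·0.0291354 = 0.00971181.
Normalizing constant: 0.333333·0.0408492 + 0.333333·0.0447483 + 0.333333·0.0291354 = 0.0382443.
P(III | observation) = 0.00971181 / 0.0382443 = 0.253941.

0.2539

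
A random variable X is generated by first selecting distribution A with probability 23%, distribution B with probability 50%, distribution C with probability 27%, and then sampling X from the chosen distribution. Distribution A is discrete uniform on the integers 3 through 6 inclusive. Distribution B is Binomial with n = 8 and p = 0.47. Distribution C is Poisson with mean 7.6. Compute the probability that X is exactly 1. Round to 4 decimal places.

Conditional on each component, P(X = 1): A: 0; B: 0.0441691; C: 0.00380343.
By total probability, P(X = 1) = 0.23·0 + 0.5·0.0441691 + 0.27·0.00380343 = 0.0231115.

0.0231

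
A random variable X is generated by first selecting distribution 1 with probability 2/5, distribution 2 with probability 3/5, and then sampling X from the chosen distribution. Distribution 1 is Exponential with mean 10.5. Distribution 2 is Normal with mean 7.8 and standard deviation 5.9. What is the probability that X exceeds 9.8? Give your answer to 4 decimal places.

0.3777

Conditional on each component, P(X > 9.8): 1: 0.393241; 2: 0.367311.
By total probability, P(X > 9.8) = 0.4·0.393241 + 0.6·0.367311 = 0.377683.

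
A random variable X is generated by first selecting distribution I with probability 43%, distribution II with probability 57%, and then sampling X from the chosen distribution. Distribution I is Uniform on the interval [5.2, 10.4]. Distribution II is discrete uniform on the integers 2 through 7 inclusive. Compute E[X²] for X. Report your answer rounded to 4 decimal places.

For each component E[X²] = Var + (mean)², giving I: 63.0933; II: 23.1667.
Overall E[X²] = 0.43·63.0933 + 0.57·23.1667 = 40.3351.

40.3351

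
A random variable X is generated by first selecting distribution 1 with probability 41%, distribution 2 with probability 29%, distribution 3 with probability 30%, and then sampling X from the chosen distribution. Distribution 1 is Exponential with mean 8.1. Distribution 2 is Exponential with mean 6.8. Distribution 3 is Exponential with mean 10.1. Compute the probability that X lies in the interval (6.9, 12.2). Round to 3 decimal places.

0.203

Conditional on each component, P(6.9 < X < 12.2): 1: 0.204867; 2: 0.196235; 3: 0.206196.
By total probability, P(6.9 < X < 12.2) = 0.41·0.204867 + 0.29·0.196235 + 0.3·0.206196 = 0.202763.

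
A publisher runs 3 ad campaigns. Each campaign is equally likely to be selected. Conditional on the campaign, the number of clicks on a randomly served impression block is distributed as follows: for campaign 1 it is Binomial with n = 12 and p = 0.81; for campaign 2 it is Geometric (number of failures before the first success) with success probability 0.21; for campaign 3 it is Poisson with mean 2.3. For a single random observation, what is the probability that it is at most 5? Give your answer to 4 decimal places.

Conditional on each campaign, P(X ≤ 5): 1: 0.00287084; 2: 0.756913; 3: 0.970024.
By total probability, P(X ≤ 5) = 0.333333·0.00287084 + 0.333333·0.756913 + 0.333333·0.970024 = 0.576603.

0.5766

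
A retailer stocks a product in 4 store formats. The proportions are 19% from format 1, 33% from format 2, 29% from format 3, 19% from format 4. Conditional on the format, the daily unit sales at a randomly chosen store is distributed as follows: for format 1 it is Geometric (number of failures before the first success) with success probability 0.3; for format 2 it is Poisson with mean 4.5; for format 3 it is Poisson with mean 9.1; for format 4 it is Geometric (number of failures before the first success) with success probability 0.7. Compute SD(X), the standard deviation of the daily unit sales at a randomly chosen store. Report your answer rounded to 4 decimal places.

Per component, 1: μ=2.33333, E[X²]=13.2222; 2: μ=4.5, E[X²]=24.75; 3: μ=9.1, E[X²]=91.91; 4: μ=0.428571, E[X²]=0.795918.
E[X] = 0.19·2.33333 + 0.33·4.5 + 0.29·9.1 + 0.19·0.428571 = 4.64876.
E[X²] = 0.19·13.2222 + 0.33·24.75 + 0.29·91.91 + 0.19·0.795918 = 37.4848.
Var(X) = E[X²] − (E[X])² = 37.4848 − 21.611 = 15.8739.
SD(X) = √15.8739 = 3.9842.

3.9842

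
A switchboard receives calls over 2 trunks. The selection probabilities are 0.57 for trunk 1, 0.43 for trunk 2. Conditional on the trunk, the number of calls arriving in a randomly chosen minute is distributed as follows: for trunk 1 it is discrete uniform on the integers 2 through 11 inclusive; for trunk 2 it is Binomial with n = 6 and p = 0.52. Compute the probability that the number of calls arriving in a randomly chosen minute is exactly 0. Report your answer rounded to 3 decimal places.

0.005

Conditional on each trunk, P(X = 0): 1: 0; 2: 0.0122306.
By total probability, P(X = 0) = 0.57·0 + 0.43·0.0122306 = 0.00525915.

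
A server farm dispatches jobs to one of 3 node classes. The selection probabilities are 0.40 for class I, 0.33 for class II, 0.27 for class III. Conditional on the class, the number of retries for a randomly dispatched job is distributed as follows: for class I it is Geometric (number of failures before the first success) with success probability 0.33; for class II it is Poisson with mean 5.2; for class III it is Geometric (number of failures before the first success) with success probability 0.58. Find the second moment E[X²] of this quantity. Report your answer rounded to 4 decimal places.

For each component E[X²] = Var + (mean)², giving I: 10.2746; II: 32.24; III: 1.77289.
Overall E[X²] = 0.4·10.2746 + 0.33·32.24 + 0.27·1.77289 = 15.2277.

15.2277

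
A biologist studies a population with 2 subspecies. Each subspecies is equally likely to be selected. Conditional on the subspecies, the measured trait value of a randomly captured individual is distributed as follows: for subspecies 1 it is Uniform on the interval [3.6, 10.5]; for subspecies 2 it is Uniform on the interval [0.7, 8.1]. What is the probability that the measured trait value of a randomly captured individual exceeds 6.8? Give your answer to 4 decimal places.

Conditional on each subspecies, P(X > 6.8): 1: 0.536232; 2: 0.175676.
By total probability, P(X > 6.8) = 0.5·0.536232 + 0.5·0.175676 = 0.355954.

0.3560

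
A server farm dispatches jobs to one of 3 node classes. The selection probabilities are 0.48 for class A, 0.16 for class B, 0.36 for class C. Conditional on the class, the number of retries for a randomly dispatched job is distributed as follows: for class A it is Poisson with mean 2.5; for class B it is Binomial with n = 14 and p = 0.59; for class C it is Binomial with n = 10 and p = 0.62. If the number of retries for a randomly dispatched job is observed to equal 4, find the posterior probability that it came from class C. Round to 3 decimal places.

0.335

Likelihoods P(X=4 | ·): A: 0.133602; B: 0.016281; C: 0.0934303.
Posterior ∝ prior × likelihood. Numerator for C: 0.36·0.0934303 = 0.0336349.
Normalizing constant: 0.48·0.133602 + 0.16·0.016281 + 0.36·0.0934303 = 0.100369.
P(C | observation) = 0.0336349 / 0.100369 = 0.335113.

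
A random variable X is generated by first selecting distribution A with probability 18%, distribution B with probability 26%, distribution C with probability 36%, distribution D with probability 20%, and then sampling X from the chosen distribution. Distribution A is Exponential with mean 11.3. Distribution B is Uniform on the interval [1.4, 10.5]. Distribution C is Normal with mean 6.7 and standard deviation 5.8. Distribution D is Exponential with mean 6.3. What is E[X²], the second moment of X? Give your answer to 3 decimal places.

101.114

For each component E[X²] = Var + (mean)², giving A: 255.38; B: 42.3033; C: 78.53; D: 79.38.
Overall E[X²] = 0.18·255.38 + 0.26·42.3033 + 0.36·78.53 + 0.2·79.38 = 101.114.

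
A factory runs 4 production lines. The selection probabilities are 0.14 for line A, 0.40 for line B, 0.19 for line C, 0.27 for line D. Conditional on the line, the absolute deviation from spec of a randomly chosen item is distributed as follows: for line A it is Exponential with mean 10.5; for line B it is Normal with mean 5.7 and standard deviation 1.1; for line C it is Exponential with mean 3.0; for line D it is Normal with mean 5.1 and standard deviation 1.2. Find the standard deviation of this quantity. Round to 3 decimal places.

4.767

Per component, A: μ=10.5, E[X²]=220.5; B: μ=5.7, E[X²]=33.7; C: μ=3, E[X²]=18; D: μ=5.1, E[X²]=27.45.
E[X] = 0.14·10.5 + 0.4·5.7 + 0.19·3 + 0.27·5.1 = 5.697.
E[X²] = 0.14·220.5 + 0.4·33.7 + 0.19·18 + 0.27·27.45 = 55.1815.
Var(X) = E[X²] − (E[X])² = 55.1815 − 32.4558 = 22.7257.
SD(X) = √22.7257 = 4.76715.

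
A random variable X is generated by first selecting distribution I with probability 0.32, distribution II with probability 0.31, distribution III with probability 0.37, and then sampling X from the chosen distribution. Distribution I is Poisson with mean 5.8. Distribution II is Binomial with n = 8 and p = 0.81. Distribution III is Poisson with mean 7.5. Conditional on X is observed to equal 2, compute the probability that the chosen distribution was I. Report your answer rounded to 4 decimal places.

Likelihoods P(X=2 | ·): I: 0.0509235; II: 0.00086427; III: 0.0155555.
Posterior ∝ prior × likelihood. Numerator for I: 0.32·0.0509235 = 0.0162955.
Normalizing constant: 0.32·0.0509235 + 0.31·0.00086427 + 0.37·0.0155555 = 0.022319.
P(I | observation) = 0.0162955 / 0.022319 = 0.730119.

0.7301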